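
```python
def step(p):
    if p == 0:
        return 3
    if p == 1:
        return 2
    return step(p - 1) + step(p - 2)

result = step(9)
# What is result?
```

Build up from base cases: step(0)=3, step(1)=2, step(2)=5, step(3)=7, step(4)=12, step(5)=19, step(6)=31, ..., step(9)=131

Answer: 131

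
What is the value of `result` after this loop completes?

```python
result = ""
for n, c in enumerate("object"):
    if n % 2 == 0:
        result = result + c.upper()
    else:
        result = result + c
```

Uppercase even positions in 'object'
`result` takes the values: "" → "O" → "Ob" → "ObJ" → "ObJe" → "ObJeC" → "ObJeCt"

Answer: "ObJeCt"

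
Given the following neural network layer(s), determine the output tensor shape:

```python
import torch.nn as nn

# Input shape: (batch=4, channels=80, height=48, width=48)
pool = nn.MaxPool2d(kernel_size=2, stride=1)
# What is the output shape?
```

Input: (4, 80, 48, 48) -> Output: (4, 80, 47, 47)

Answer: (4, 80, 47, 47)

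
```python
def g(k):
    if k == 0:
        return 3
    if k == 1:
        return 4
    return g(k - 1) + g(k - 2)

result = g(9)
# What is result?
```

Build up from base cases: g(0)=3, g(1)=4, g(2)=7, g(3)=11, g(4)=18, g(5)=29, g(6)=47, ..., g(9)=199

Answer: 199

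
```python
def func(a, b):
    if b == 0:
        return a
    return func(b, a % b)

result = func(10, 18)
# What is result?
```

func(10, 18) -> func(18, 10) -> func(10, 8) -> func(8, 2) -> func(2, 0) -> 2

Answer: 2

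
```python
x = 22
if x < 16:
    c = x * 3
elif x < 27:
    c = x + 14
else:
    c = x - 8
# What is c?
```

Trace:
`x = 22` → x = 22
`if x < 16: ...` → x < 16 is False, x < 27 is True → c = 36
So c = 36

Answer: 36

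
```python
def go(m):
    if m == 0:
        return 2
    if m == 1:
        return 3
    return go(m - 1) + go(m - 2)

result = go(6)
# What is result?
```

Build up from base cases: go(0)=2, go(1)=3, go(2)=5, go(3)=8, go(4)=13, go(5)=21, go(6)=34

Answer: 34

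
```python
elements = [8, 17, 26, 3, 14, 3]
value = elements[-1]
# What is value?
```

Trace:
`elements = [8, 17, 26, 3, 14, 3]` → elements = [8, 17, 26, 3, 14, 3]
`value = elements[-1]` → value = 3
So value = 3

Answer: 3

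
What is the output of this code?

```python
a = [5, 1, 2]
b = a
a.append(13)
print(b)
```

Key concept: basic list aliasing.
Step by step:
`a = [5, 1, 2]` → a = [5, 1, 2]
`b = a` → b = [5, 1, 2] (same object as a)
`a.append(13)` → a = [5, 1, 2, 13] (same object as b); b = [5, 1, 2, 13] (same object as a)
`print(b)` → prints [5, 1, 2, 13]

Answer: [5, 1, 2, 13]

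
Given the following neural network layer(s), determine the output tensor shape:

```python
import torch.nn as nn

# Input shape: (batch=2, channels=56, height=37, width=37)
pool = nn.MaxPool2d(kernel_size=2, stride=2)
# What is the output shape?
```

Input: (2, 56, 37, 37) -> Output: (2, 56, 18, 18)

Answer: (2, 56, 18, 18)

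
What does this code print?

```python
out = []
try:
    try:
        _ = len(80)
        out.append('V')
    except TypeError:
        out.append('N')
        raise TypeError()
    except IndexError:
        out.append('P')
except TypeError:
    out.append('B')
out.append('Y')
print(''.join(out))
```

Execution trace: 'N' (inner except TypeError) → 'B' (outer except TypeError) → 'Y' (after the try/except). Output: NBY

Answer: NBY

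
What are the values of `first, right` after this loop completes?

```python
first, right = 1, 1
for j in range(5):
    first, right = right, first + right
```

Fibonacci: after 5 iterations
`first, right` takes the values: (1, 1) → (1, 2) → (2, 3) → (3, 5) → (5, 8) → (8, 13)

Answer: 8, 13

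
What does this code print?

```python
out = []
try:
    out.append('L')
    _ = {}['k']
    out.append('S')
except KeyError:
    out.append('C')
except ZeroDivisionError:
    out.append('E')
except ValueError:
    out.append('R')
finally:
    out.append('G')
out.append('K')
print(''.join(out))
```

Execution trace: 'L' (try body) → 'C' (except KeyError) → 'G' (finally) → 'K' (after the try/except). Output: LCGK

Answer: LCGK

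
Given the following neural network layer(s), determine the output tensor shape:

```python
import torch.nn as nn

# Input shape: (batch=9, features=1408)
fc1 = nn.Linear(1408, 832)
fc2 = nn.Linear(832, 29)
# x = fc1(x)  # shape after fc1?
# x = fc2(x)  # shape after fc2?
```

Input: (9, 1408) -> after fc1: (9, 832) -> Output: (9, 29)

Answer: (9, 29)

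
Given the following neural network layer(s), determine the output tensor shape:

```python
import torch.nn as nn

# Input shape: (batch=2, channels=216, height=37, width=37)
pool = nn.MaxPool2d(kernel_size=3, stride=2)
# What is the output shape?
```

Input: (2, 216, 37, 37) -> Output: (2, 216, 18, 18)

Answer: (2, 216, 18, 18)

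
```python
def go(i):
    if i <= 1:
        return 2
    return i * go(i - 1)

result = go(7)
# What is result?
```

go(7) = 7 * 6 * 5 * 4 * 3 * 2 * 2 = 10080

Answer: 10080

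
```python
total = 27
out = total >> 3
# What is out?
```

Trace:
`total = 27` → total = 27
`out = total >> 3` → out = 3
So out = 3

Answer: 3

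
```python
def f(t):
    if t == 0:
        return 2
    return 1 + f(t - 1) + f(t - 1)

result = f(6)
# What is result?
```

f(t) = 1 + 2·f(t-1), f(0)=2. Closed form: (2+1)·2^6 - 1 = 191.

Answer: 191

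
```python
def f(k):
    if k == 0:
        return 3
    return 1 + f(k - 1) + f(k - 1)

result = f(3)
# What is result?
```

f(k) = 1 + 2·f(k-1), f(0)=3. Closed form: (3+1)·2^3 - 1 = 31.

Answer: 31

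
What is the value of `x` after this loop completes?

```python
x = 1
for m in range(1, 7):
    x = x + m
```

Start at 1, add 1 through 6
`x` takes the values: 1 → 2 → 4 → 7 → 11 → 16 → 22

Answer: 22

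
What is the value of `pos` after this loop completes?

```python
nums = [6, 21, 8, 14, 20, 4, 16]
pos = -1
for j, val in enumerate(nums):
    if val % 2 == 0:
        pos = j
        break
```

First even number index in [6, 21, 8, 14, 20, 4, 16]
`pos` takes the values: -1 → 0

Answer: 0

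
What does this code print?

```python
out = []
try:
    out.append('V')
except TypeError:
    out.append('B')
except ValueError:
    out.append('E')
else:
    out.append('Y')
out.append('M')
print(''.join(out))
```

Execution trace: 'V' (try body, no exception) → 'Y' (else) → 'M' (after the try/except). Output: VYM

Answer: VYM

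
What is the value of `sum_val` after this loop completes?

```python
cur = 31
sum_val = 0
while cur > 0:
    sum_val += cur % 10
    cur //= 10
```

Sum digits of 31
`sum_val` takes the values: 0 → 1 → 4

Answer: 4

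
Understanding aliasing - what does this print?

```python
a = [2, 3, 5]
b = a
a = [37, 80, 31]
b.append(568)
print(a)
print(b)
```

Key concept: rebinding vs mutation: a is rebound to a new list, b still points at the original.
Step by step:
`a = [2, 3, 5]` → a = [2, 3, 5]
`b = a` → b = [2, 3, 5] (same object as a)
`a = [37, 80, 31]` → a = [37, 80, 31]
`b.append(568)` → b = [2, 3, 5, 568]
`print(a)` → prints [37, 80, 31]
`print(b)` → prints [2, 3, 5, 568]

Answer:
[37, 80, 31]
[2, 3, 5, 568]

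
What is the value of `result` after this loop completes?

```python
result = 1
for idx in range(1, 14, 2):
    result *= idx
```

Product of 1, 3, 5, ... up to 13
`result` takes the values: 1 → 3 → 15 → 105 → 945 → 10395 → 135135

Answer: 135135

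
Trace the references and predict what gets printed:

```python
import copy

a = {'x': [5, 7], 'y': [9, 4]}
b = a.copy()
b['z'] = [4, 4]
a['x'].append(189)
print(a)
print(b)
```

Key concept: shallow copy of dict with mutable values.
Step by step:
`a = {'x': [5, 7], 'y': [9, 4]}` → a = {'x': [5, 7], 'y': [9, 4]}
`b = a.copy()` → b = {'x': [5, 7], 'y': [9, 4]}
`b['z'] = [4, 4]` → b = {'x': [5, 7], 'y': [9, 4], 'z': [4, 4]}
`a['x'].append(189)` → a = {'x': [5, 7, 189], 'y': [9, 4]}; b = {'x': [5, 7, 189], 'y': [9, 4], 'z': [4, 4]}
`print(a)` → prints {'x': [5, 7, 189], 'y': [9, 4]}
`print(b)` → prints {'x': [5, 7, 189], 'y': [9, 4], 'z': [4, 4]}

Answer:
{'x': [5, 7, 189], 'y': [9, 4]}
{'x': [5, 7, 189], 'y': [9, 4], 'z': [4, 4]}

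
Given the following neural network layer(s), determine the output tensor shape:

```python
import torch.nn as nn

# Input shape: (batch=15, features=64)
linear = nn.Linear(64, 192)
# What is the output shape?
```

Input: (15, 64) -> Output: (15, 192)

Answer: (15, 192)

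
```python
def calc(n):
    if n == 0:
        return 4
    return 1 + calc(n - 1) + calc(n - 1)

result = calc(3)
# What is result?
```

calc(n) = 1 + 2·calc(n-1), calc(0)=4. Closed form: (4+1)·2^3 - 1 = 39.

Answer: 39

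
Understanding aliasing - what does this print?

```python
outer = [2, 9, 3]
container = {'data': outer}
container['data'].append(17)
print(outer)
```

Key concept: dict holds reference to list.
Step by step:
`outer = [2, 9, 3]` → outer = [2, 9, 3]
`container = {'data': outer}` → container = {'data': [2, 9, 3]}
`container['data'].append(17)` → outer = [2, 9, 3, 17]; container = {'data': [2, 9, 3, 17]}
`print(outer)` → prints [2, 9, 3, 17]

Answer: [2, 9, 3, 17]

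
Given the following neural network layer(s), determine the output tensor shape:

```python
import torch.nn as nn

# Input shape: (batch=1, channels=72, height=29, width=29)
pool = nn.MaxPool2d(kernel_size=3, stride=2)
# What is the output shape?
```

Input: (1, 72, 29, 29) -> Output: (1, 72, 14, 14)

Answer: (1, 72, 14, 14)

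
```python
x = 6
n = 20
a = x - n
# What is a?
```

Trace:
`x = 6` → x = 6
`n = 20` → n = 20
`a = x - n` → a = -14
So a = -14

Answer: -14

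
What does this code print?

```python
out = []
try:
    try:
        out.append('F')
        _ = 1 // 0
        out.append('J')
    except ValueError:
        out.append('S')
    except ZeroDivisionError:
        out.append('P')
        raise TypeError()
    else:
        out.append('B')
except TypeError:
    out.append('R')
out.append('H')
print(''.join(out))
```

Execution trace: 'F' (inner try body) → 'P' (inner except ZeroDivisionError) → 'R' (outer except TypeError) → 'H' (after the try/except). Output: FPRH

Answer: FPRH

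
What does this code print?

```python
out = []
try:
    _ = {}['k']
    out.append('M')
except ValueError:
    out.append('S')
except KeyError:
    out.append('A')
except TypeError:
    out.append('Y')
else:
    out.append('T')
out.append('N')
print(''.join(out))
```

Execution trace: 'A' (except KeyError) → 'N' (after the try/except). Output: AN

Answer: AN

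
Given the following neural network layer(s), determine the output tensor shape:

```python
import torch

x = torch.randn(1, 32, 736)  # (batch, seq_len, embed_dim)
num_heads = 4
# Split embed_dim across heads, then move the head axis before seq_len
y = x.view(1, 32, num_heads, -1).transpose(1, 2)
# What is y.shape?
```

Input: (1, 32, 736) -> head_dim = 736 // 4 = 184; after view: (1, 32, 4, 184) -> after transpose(1, 2): (1, 4, 32, 184) -> Output: (1, 4, 32, 184)

Answer: (1, 4, 32, 184)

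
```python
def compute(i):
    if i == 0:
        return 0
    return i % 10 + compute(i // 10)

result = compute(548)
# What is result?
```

Sum of digits of 548: 8 + 4 + 5 = 17

Answer: 17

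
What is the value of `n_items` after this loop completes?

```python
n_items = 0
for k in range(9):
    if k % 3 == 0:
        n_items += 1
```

Count numbers divisible by 3 in range(9)
`n_items` takes the values: 0 → 1 → 2 → 3

Answer: 3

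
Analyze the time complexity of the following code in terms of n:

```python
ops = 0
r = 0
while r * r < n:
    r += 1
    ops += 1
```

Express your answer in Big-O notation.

Each loop level contributes: √n. Multiplying the contributions gives O(√n).

Answer: O(√n)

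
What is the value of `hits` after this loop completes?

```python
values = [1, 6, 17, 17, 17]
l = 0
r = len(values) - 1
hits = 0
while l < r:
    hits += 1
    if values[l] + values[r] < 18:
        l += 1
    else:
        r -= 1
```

Steps to find pair summing to 18
`hits` takes the values: 0 → 1 → 2 → 3 → 4

Answer: 4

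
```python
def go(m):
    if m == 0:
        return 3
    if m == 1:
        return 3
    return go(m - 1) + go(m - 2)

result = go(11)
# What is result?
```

Build up from base cases: go(0)=3, go(1)=3, go(2)=6, go(3)=9, go(4)=15, go(5)=24, go(6)=39, ..., go(11)=432

Answer: 432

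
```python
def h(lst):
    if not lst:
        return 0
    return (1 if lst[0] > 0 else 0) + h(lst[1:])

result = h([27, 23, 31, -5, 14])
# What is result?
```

Count of positive elements in [27, 23, 31, -5, 14] = 4

Answer: 4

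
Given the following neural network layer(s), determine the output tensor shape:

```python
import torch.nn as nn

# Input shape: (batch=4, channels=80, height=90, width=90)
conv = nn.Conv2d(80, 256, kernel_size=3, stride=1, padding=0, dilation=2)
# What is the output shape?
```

Input: (4, 80, 90, 90) -> Output: (4, 256, 86, 86)

Answer: (4, 256, 86, 86)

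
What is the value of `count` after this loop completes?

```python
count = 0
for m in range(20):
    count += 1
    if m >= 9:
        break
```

Loop breaks when m reaches 9, count is 10
`count` takes the values: 0 → 1 → 2 → 3 → 4 → 5 → 6 → 7 → 8 → 9 → 10

Answer: 10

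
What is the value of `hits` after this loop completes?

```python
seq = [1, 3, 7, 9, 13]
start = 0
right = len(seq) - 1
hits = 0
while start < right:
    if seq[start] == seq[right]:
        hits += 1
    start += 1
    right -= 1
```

Count matching pairs from ends
`hits` takes the values: 0

Answer: 0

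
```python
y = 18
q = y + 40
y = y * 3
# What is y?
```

Trace:
`y = 18` → y = 18
`q = y + 40` → q = 58
`y = y * 3` → y = 54
So y = 54

Answer: 54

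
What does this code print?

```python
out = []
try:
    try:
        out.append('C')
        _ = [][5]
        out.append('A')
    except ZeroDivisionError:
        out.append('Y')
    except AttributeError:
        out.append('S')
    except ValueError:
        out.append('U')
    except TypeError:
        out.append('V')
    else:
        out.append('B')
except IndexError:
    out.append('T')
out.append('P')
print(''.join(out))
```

Execution trace: 'C' (try body) → 'T' (outer except IndexError) → 'P' (after the try/except). Output: CTP

Answer: CTP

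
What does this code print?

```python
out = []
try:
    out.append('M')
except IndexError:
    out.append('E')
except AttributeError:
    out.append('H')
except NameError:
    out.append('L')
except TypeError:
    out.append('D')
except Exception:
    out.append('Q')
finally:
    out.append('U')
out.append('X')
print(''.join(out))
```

Execution trace: 'M' (try body, no exception) → 'U' (finally) → 'X' (after the try/except). Output: MUX

Answer: MUX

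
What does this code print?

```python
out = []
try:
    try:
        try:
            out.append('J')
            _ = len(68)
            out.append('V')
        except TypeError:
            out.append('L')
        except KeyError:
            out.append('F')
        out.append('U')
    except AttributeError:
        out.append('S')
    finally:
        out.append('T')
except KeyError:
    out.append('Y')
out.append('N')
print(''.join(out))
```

Execution trace: 'J' (inner try body) → 'L' (inner except TypeError) → 'U' (try body, no exception) → 'T' (finally) → 'N' (after the try/except). Output: JLUTN

Answer: JLUTN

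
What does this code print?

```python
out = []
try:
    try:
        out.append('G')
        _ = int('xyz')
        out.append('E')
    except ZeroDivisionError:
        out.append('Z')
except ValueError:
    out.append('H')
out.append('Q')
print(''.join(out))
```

Execution trace: 'G' (try body) → 'H' (outer except ValueError) → 'Q' (after the try/except). Output: GHQ

Answer: GHQ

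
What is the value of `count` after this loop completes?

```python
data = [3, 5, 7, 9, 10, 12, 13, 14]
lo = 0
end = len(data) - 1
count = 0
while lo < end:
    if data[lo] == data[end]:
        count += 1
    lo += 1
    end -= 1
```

Count matching pairs from ends
`count` takes the values: 0

Answer: 0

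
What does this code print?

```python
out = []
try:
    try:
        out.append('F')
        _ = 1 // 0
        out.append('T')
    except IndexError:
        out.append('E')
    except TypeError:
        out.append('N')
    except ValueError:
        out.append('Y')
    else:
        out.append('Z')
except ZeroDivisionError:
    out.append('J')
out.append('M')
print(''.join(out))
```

Execution trace: 'F' (try body) → 'J' (outer except ZeroDivisionError) → 'M' (after the try/except). Output: FJM

Answer: FJM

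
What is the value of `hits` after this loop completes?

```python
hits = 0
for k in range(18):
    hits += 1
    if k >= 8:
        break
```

Loop breaks when k reaches 8, hits is 9
`hits` takes the values: 0 → 1 → 2 → 3 → 4 → 5 → 6 → 7 → 8 → 9

Answer: 9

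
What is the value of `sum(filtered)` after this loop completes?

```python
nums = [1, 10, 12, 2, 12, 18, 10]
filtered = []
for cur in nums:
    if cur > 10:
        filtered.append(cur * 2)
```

Sum of doubled values > 10
`filtered` takes the values: [] → [24] → [24, 24] → [24, 24, 36]
So `sum(filtered)` = 84

Answer: 84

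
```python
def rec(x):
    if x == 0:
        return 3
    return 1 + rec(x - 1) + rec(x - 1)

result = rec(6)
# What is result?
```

rec(x) = 1 + 2·rec(x-1), rec(0)=3. Closed form: (3+1)·2^6 - 1 = 255.

Answer: 255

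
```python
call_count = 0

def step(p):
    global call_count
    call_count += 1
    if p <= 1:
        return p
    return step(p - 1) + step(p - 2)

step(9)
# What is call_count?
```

Calls(p) = 1 + Calls(p-1) + Calls(p-2); Calls(0)=Calls(1)=1. For p=9 this gives 109.

Answer: 109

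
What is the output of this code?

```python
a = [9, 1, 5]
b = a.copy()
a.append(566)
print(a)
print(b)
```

Key concept: list.copy() creates independent copy.
Step by step:
`a = [9, 1, 5]` → a = [9, 1, 5]
`b = a.copy()` → b = [9, 1, 5]
`a.append(566)` → a = [9, 1, 5, 566]
`print(a)` → prints [9, 1, 5, 566]
`print(b)` → prints [9, 1, 5]

Answer:
[9, 1, 5, 566]
[9, 1, 5]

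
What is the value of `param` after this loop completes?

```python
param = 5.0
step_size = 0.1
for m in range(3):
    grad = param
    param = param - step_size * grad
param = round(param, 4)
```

Gradient descent: w = 5.0 * (1 - 0.1)^3
`param` takes the values: 5.0 → 4.5 → 4.05 → 3.645

Answer: 3.645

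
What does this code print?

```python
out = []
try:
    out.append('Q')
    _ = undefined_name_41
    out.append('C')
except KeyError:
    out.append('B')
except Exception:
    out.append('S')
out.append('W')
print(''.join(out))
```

Execution trace: 'Q' (try body) → 'S' (except Exception) → 'W' (after the try/except). Output: QSW

Answer: QSW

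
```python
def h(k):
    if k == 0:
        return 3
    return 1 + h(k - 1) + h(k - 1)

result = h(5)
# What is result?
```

h(k) = 1 + 2·h(k-1), h(0)=3. Closed form: (3+1)·2^5 - 1 = 127.

Answer: 127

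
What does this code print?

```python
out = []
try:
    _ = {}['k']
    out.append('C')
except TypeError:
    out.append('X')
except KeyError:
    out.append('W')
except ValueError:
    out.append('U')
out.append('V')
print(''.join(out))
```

Execution trace: 'W' (except KeyError) → 'V' (after the try/except). Output: WV

Answer: WV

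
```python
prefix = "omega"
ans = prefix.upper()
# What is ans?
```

Trace:
`prefix = "omega"` → prefix = 'omega'
`ans = prefix.upper()` → ans = 'OMEGA'
So ans = 'OMEGA'

Answer: 'OMEGA'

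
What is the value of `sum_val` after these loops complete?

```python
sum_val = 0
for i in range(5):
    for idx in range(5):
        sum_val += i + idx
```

Sum of all i+idx for i,idx in 5x5
`sum_val` takes the values: 0 → 1 → 3 → 6 → 10 → 11 → 13 → 16 → 20 → 25 → 27 → 30 → 34 → 39 → 45 → 48 → 52 → 57 → 63 → 70 → 74 → 79 → 85 → 92 → 100

Answer: 100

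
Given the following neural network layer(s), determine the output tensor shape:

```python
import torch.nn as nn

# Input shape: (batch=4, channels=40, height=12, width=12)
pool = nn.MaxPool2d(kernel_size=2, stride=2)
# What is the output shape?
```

Input: (4, 40, 12, 12) -> Output: (4, 40, 6, 6)

Answer: (4, 40, 6, 6)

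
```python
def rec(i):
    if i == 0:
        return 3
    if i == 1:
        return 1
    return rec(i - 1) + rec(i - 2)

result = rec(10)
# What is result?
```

Build up from base cases: rec(0)=3, rec(1)=1, rec(2)=4, rec(3)=5, rec(4)=9, rec(5)=14, rec(6)=23, ..., rec(10)=157

Answer: 157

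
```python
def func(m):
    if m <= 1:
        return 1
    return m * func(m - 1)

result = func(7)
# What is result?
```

func(7) = 7 * 6 * 5 * 4 * 3 * 2 * 1 = 5040

Answer: 5040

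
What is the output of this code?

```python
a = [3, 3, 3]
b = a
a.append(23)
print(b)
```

Key concept: basic list aliasing.
Step by step:
`a = [3, 3, 3]` → a = [3, 3, 3]
`b = a` → b = [3, 3, 3] (same object as a)
`a.append(23)` → a = [3, 3, 3, 23] (same object as b); b = [3, 3, 3, 23] (same object as a)
`print(b)` → prints [3, 3, 3, 23]

Answer: [3, 3, 3, 23]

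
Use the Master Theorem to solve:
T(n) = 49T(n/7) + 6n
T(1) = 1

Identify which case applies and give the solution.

a=49, b=7, f(n)=6n. log_7(49) = 2. Since c=1 < 2, Case 1 applies: T(n) = Θ(n^log_b(a)) = O(n^2).

Answer: O(n^2) - Case 1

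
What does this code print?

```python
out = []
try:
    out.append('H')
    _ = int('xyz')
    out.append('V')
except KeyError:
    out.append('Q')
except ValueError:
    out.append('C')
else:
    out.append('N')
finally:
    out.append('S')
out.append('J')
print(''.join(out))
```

Execution trace: 'H' (try body) → 'C' (except ValueError) → 'S' (finally) → 'J' (after the try/except). Output: HCSJ

Answer: HCSJ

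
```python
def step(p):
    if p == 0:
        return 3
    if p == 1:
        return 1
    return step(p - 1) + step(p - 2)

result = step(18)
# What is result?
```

Build up from base cases: step(0)=3, step(1)=1, step(2)=4, step(3)=5, step(4)=9, step(5)=14, step(6)=23, ..., step(18)=7375

Answer: 7375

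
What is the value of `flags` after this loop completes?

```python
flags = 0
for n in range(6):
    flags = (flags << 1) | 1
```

Build 6 consecutive 1-bits: 0b111111
`flags` takes the values: 0 → 1 → 3 → 7 → 15 → 31 → 63

Answer: 63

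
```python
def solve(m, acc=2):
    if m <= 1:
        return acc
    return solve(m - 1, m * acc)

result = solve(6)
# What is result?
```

Accumulator trace (n, acc): (6, 2) -> (5, 12) -> (4, 60) -> (3, 240) -> (2, 720) -> (1, 1440) -> return 1440

Answer: 1440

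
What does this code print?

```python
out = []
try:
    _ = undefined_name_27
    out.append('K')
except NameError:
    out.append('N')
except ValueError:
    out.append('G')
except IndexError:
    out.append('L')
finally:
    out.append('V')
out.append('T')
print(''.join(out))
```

Execution trace: 'N' (except NameError) → 'V' (finally) → 'T' (after the try/except). Output: NVT

Answer: NVT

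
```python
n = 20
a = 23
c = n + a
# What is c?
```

Trace:
`n = 20` → n = 20
`a = 23` → a = 23
`c = n + a` → c = 43
So c = 43

Answer: 43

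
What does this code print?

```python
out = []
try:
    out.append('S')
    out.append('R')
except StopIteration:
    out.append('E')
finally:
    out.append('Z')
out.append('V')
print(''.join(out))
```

Execution trace: 'S' (try body) → 'R' (try body, no exception) → 'Z' (finally) → 'V' (after the try/except). Output: SRZV

Answer: SRZV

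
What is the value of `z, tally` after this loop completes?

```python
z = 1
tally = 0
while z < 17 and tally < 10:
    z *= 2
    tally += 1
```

Double until >= 17 or 10 iterations
`z, tally` takes the values: (1, 0) → (2, 0) → (2, 1) → (4, 1) → (4, 2) → (8, 2) → (8, 3) → (16, 3) → (16, 4) → (32, 4) → (32, 5)

Answer: 32, 5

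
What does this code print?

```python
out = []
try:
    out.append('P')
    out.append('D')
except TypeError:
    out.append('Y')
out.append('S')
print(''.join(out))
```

Execution trace: 'P' (try body) → 'D' (try body, no exception) → 'S' (after the try/except). Output: PDS

Answer: PDS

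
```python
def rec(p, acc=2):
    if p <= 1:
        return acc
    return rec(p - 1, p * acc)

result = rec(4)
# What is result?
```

Accumulator trace (n, acc): (4, 2) -> (3, 8) -> (2, 24) -> (1, 48) -> return 48

Answer: 48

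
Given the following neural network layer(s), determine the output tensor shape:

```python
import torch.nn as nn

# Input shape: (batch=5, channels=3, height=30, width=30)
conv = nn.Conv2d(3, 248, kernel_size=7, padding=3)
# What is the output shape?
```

Input: (5, 3, 30, 30) -> Output: (5, 248, 30, 30)

Answer: (5, 248, 30, 30)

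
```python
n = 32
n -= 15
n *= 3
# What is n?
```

Trace:
`n = 32` → n = 32
`n -= 15` → n = 17
`n *= 3` → n = 51
So n = 51

Answer: 51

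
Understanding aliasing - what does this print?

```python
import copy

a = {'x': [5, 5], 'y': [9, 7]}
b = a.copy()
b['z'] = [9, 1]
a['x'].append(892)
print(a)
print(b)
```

Key concept: shallow copy of dict with mutable values.
Step by step:
`a = {'x': [5, 5], 'y': [9, 7]}` → a = {'x': [5, 5], 'y': [9, 7]}
`b = a.copy()` → b = {'x': [5, 5], 'y': [9, 7]}
`b['z'] = [9, 1]` → b = {'x': [5, 5], 'y': [9, 7], 'z': [9, 1]}
`a['x'].append(892)` → a = {'x': [5, 5, 892], 'y': [9, 7]}; b = {'x': [5, 5, 892], 'y': [9, 7], 'z': [9, 1]}
`print(a)` → prints {'x': [5, 5, 892], 'y': [9, 7]}
`print(b)` → prints {'x': [5, 5, 892], 'y': [9, 7], 'z': [9, 1]}

Answer:
{'x': [5, 5, 892], 'y': [9, 7]}
{'x': [5, 5, 892], 'y': [9, 7], 'z': [9, 1]}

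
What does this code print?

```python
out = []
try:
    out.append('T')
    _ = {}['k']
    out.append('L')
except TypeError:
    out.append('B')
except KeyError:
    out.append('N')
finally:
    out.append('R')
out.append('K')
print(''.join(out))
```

Execution trace: 'T' (try body) → 'N' (except KeyError) → 'R' (finally) → 'K' (after the try/except). Output: TNRK

Answer: TNRK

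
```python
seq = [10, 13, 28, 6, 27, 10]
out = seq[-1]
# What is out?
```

Trace:
`seq = [10, 13, 28, 6, 27, 10]` → seq = [10, 13, 28, 6, 27, 10]
`out = seq[-1]` → out = 10
So out = 10

Answer: 10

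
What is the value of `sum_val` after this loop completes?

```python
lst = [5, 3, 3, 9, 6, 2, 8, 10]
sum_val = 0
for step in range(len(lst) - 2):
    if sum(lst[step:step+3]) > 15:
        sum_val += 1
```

Count windows with sum > 15
`sum_val` takes the values: 0 → 1 → 2 → 3 → 4

Answer: 4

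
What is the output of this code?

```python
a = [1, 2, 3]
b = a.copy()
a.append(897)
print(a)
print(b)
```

Key concept: list.copy() creates independent copy.
Step by step:
`a = [1, 2, 3]` → a = [1, 2, 3]
`b = a.copy()` → b = [1, 2, 3]
`a.append(897)` → a = [1, 2, 3, 897]
`print(a)` → prints [1, 2, 3, 897]
`print(b)` → prints [1, 2, 3]

Answer:
[1, 2, 3, 897]
[1, 2, 3]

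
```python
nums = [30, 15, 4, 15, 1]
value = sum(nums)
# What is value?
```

Trace:
`nums = [30, 15, 4, 15, 1]` → nums = [30, 15, 4, 15, 1]
`value = sum(nums)` → value = 65
So value = 65

Answer: 65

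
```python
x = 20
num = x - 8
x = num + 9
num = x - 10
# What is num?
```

Trace:
`x = 20` → x = 20
`num = x - 8` → num = 12
`x = num + 9` → x = 21
`num = x - 10` → num = 11
So num = 11

Answer: 11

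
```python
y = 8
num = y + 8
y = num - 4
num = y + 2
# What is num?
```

Trace:
`y = 8` → y = 8
`num = y + 8` → num = 16
`y = num - 4` → y = 12
`num = y + 2` → num = 14
So num = 14

Answer: 14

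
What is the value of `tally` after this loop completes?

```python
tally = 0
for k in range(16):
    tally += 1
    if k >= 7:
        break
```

Loop breaks when k reaches 7, tally is 8
`tally` takes the values: 0 → 1 → 2 → 3 → 4 → 5 → 6 → 7 → 8

Answer: 8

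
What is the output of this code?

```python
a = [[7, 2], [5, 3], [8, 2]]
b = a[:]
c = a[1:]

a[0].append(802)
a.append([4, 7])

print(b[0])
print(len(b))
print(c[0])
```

Key concept: slice with nested mutation.
Step by step:
`a = [[7, 2], [5, 3], [8, 2]]` → a = [[7, 2], [5, 3], [8, 2]]
`b = a[:]` → b = [[7, 2], [5, 3], [8, 2]]
`c = a[1:]` → c = [[5, 3], [8, 2]]
`a[0].append(802)` → a = [[7, 2, 802], [5, 3], [8, 2]]; b = [[7, 2, 802], [5, 3], [8, 2]]
`a.append([4, 7])` → a = [[7, 2, 802], [5, 3], [8, 2], [4, 7]]
`print(b[0])` → prints [7, 2, 802]
`print(len(b))` → prints 3
`print(c[0])` → prints [5, 3]

Answer:
[7, 2, 802]
3
[5, 3]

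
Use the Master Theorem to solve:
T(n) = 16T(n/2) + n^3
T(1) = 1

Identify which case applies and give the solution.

a=16, b=2, f(n)=n^3. log_2(16) = 4. Since c=3 < 4, Case 1 applies: T(n) = Θ(n^log_b(a)) = O(n^4).

Answer: O(n^4) - Case 1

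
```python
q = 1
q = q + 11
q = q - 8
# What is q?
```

Trace:
`q = 1` → q = 1
`q = q + 11` → q = 12
`q = q - 8` → q = 4
So q = 4

Answer: 4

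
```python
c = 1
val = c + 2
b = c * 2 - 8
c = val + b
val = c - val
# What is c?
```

Trace:
`c = 1` → c = 1
`val = c + 2` → val = 3
`b = c * 2 - 8` → b = -6
`c = val + b` → c = -3
`val = c - val` → val = -6
So c = -3

Answer: -3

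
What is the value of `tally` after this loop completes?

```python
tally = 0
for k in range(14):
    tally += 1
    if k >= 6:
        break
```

Loop breaks when k reaches 6, tally is 7
`tally` takes the values: 0 → 1 → 2 → 3 → 4 → 5 → 6 → 7

Answer: 7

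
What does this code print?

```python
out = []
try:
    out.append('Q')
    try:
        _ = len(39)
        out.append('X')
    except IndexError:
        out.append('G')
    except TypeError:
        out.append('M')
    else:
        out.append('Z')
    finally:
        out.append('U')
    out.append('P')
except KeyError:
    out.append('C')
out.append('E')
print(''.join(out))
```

Execution trace: 'Q' (try body) → 'M' (inner except TypeError) → 'U' (inner finally) → 'P' (try body, no exception) → 'E' (after the try/except). Output: QMUPE

Answer: QMUPE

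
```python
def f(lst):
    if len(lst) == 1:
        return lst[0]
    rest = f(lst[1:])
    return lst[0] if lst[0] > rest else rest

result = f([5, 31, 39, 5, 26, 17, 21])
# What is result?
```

Recursive max over [5, 31, 39, 5, 26, 17, 21] = 39

Answer: 39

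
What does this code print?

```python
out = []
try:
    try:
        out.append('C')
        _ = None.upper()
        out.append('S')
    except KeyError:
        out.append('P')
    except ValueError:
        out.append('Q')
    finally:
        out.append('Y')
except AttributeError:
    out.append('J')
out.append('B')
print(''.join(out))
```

Execution trace: 'C' (try body) → 'Y' (finally) → 'J' (outer except AttributeError) → 'B' (after the try/except). Output: CYJB

Answer: CYJB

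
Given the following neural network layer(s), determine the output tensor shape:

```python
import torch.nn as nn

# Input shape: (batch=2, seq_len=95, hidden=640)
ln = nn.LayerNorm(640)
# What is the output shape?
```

Input: (2, 95, 640) -> Output: (2, 95, 640)

Answer: (2, 95, 640)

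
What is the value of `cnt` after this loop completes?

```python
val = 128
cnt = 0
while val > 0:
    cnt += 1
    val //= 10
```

Count digits by repeated division by 10
`cnt` takes the values: 0 → 1 → 2 → 3

Answer: 3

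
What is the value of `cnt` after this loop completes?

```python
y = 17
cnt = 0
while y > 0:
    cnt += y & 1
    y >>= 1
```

Count set bits in 17 (binary: 0b10001)
`cnt` takes the values: 0 → 1 → 2

Answer: 2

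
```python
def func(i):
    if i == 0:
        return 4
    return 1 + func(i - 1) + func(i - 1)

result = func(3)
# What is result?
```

func(i) = 1 + 2·func(i-1), func(0)=4. Closed form: (4+1)·2^3 - 1 = 39.

Answer: 39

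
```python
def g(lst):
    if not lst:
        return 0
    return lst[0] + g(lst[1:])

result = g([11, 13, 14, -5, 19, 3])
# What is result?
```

11 + 13 + 14 + (-5) + 19 + 3 + 0 = 55

Answer: 55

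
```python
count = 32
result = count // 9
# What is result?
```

Trace:
`count = 32` → count = 32
`result = count // 9` → result = 3
So result = 3

Answer: 3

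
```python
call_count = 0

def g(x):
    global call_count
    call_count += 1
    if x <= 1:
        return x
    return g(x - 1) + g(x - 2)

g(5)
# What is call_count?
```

Calls(x) = 1 + Calls(x-1) + Calls(x-2); Calls(0)=Calls(1)=1. For x=5 this gives 15.

Answer: 15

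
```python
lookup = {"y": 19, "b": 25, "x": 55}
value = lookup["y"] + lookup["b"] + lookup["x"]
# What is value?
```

Trace:
`lookup = {"y": 19, "b": 25, "x": 55}` → lookup = {'y': 19, 'b': 25, 'x': 55}
`value = lookup["y"] + lookup["b"] + lookup["x"]` → value = 99
So value = 99

Answer: 99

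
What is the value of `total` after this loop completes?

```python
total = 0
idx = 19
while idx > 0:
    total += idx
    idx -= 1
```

Sum 19 down to 1
`total` takes the values: 0 → 19 → 37 → 54 → 70 → 85 → 99 → 112 → 124 → 135 → 145 → 154 → 162 → 169 → 175 → 180 → 184 → 187 → 189 → 190

Answer: 190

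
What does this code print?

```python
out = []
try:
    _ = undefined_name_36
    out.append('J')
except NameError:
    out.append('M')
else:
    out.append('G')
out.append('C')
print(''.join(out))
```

Execution trace: 'M' (except NameError) → 'C' (after the try/except). Output: MC

Answer: MC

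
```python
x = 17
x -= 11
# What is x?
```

Trace:
`x = 17` → x = 17
`x -= 11` → x = 6
So x = 6

Answer: 6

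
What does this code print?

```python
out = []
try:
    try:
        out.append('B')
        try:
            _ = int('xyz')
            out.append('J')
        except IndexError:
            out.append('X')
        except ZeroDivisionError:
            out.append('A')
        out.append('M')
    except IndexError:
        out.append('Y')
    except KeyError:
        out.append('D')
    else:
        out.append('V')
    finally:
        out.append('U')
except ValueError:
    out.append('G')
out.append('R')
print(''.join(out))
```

Execution trace: 'B' (try body) → 'U' (finally) → 'G' (outer except ValueError) → 'R' (after the try/except). Output: BUGR

Answer: BUGR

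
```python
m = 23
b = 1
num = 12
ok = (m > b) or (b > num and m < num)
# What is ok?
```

Trace:
`m = 23` → m = 23
`b = 1` → b = 1
`num = 12` → num = 12
`ok = (m > b) or (b > num and m < num)` → ok = True
So ok = True

Answer: True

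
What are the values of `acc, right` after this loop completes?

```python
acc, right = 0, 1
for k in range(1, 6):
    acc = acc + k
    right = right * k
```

Sum and factorial of 1 to 5
`acc, right` takes the values: (0, 1) → (1, 1) → (3, 1) → (3, 2) → (6, 2) → (6, 6) → (10, 6) → (10, 24) → (15, 24) → (15, 120)

Answer: 15, 120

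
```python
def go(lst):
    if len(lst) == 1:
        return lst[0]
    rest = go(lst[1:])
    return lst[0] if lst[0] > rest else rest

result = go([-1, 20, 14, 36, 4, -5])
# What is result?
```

Recursive max over [-1, 20, 14, 36, 4, -5] = 36

Answer: 36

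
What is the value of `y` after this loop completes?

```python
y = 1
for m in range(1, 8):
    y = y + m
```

Start at 1, add 1 through 7
`y` takes the values: 1 → 2 → 4 → 7 → 11 → 16 → 22 → 29

Answer: 29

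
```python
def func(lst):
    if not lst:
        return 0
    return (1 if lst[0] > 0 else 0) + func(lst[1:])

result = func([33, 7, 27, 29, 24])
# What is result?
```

Count of positive elements in [33, 7, 27, 29, 24] = 5

Answer: 5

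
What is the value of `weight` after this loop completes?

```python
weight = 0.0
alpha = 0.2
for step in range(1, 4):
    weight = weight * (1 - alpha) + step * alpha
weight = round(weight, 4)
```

Moving average with lr=0.2
`weight` takes the values: 0.0 → 0.2 → 0.56 → 1.048

Answer: 1.048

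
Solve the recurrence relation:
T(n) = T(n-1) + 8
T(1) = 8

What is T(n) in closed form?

Unrolling: T(n) = T(1) + 8·(n-1) = 8 + 8(n-1) = 8n.

Answer: T(n) = 8n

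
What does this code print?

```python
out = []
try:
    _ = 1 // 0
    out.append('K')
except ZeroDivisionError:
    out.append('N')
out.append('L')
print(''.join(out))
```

Execution trace: 'N' (except ZeroDivisionError) → 'L' (after the try/except). Output: NL

Answer: NL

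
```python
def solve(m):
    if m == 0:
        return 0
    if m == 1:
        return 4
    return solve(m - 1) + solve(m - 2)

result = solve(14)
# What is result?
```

Build up from base cases: solve(0)=0, solve(1)=4, solve(2)=4, solve(3)=8, solve(4)=12, solve(5)=20, solve(6)=32, ..., solve(14)=1508

Answer: 1508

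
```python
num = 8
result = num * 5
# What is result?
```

Trace:
`num = 8` → num = 8
`result = num * 5` → result = 40
So result = 40

Answer: 40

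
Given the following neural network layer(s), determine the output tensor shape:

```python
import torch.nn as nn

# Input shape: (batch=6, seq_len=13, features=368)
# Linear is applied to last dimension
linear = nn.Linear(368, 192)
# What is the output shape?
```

Input: (6, 13, 368) -> Output: (6, 13, 192)

Answer: (6, 13, 192)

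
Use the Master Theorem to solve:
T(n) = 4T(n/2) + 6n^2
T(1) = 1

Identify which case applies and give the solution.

a=4, b=2, f(n)=6n^2. log_2(4) = 2. Since c=2 = 2, Case 2 applies: T(n) = Θ(n^log_b(a) · log n) = O(n^2 log n).

Answer: O(n^2 log n) - Case 2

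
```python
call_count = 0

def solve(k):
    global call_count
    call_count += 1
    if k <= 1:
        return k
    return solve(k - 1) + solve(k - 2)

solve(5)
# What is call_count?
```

Calls(k) = 1 + Calls(k-1) + Calls(k-2); Calls(0)=Calls(1)=1. For k=5 this gives 15.

Answer: 15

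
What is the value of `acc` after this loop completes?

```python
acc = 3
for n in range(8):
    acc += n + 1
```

Start at 3, add 1 to 8 = 39
`acc` takes the values: 3 → 4 → 6 → 9 → 13 → 18 → 24 → 31 → 39

Answer: 39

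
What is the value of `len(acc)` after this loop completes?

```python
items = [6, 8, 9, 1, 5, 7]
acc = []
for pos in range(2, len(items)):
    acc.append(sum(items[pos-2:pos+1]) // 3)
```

Number of 3-element averages
`acc` takes the values: [] → [7] → [7, 6] → [7, 6, 5] → [7, 6, 5, 4]
So `len(acc)` = 4

Answer: 4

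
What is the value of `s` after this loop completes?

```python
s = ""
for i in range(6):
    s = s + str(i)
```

Concatenate digits 0 to 5
`s` takes the values: "" → "0" → "01" → "012" → "0123" → "01234" → "012345"

Answer: "012345"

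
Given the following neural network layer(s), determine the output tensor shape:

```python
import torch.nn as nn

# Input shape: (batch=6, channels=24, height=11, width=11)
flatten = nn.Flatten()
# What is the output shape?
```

Input: (6, 24, 11, 11) -> Output: (6, 2904)

Answer: (6, 2904)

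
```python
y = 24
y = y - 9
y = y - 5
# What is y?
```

Trace:
`y = 24` → y = 24
`y = y - 9` → y = 15
`y = y - 5` → y = 10
So y = 10

Answer: 10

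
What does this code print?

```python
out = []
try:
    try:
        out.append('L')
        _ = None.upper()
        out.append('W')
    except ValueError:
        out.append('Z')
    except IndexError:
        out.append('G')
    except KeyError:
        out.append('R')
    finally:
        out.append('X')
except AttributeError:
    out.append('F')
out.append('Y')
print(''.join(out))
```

Execution trace: 'L' (try body) → 'X' (finally) → 'F' (outer except AttributeError) → 'Y' (after the try/except). Output: LXFY

Answer: LXFY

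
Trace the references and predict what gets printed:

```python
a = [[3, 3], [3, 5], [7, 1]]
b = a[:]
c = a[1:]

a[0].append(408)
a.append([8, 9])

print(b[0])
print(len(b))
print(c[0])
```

Key concept: slice with nested mutation.
Step by step:
`a = [[3, 3], [3, 5], [7, 1]]` → a = [[3, 3], [3, 5], [7, 1]]
`b = a[:]` → b = [[3, 3], [3, 5], [7, 1]]
`c = a[1:]` → c = [[3, 5], [7, 1]]
`a[0].append(408)` → a = [[3, 3, 408], [3, 5], [7, 1]]; b = [[3, 3, 408], [3, 5], [7, 1]]
`a.append([8, 9])` → a = [[3, 3, 408], [3, 5], [7, 1], [8, 9]]
`print(b[0])` → prints [3, 3, 408]
`print(len(b))` → prints 3
`print(c[0])` → prints [3, 5]

Answer:
[3, 3, 408]
3
[3, 5]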